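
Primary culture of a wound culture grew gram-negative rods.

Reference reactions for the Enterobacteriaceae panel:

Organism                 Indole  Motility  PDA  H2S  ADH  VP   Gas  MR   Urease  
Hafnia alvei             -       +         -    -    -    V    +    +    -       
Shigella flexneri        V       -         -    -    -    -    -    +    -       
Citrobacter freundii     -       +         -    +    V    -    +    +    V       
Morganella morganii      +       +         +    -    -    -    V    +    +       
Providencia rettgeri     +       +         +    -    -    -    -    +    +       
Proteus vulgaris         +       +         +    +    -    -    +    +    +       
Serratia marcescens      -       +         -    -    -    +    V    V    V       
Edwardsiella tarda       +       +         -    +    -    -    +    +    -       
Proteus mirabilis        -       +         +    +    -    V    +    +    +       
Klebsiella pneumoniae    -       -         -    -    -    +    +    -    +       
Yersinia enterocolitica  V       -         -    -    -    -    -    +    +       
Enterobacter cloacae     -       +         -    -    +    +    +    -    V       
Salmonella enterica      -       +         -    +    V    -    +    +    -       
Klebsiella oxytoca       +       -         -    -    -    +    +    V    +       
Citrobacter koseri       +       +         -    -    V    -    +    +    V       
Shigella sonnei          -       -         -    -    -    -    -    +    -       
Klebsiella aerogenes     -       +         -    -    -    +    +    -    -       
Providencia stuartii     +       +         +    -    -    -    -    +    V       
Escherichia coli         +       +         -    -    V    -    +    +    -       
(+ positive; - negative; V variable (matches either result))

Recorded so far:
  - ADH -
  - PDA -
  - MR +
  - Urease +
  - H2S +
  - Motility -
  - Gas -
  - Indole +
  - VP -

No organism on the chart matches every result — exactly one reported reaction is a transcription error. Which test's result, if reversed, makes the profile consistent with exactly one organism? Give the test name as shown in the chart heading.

H2S

As reported, no row in the chart matches all 9 reactions.
Reversing Gas → still no organism matches.
Reversing Indole → still no organism matches.
Reversing MR → still no organism matches.
Reversing ADH → still no organism matches.
Reversing VP → still no organism matches.
Reversing H2S (to -) → unique match: Yersinia enterocolitica.
Reversing PDA → still no organism matches.
Reversing Urease → still no organism matches.
Reversing Motility → still no organism matches.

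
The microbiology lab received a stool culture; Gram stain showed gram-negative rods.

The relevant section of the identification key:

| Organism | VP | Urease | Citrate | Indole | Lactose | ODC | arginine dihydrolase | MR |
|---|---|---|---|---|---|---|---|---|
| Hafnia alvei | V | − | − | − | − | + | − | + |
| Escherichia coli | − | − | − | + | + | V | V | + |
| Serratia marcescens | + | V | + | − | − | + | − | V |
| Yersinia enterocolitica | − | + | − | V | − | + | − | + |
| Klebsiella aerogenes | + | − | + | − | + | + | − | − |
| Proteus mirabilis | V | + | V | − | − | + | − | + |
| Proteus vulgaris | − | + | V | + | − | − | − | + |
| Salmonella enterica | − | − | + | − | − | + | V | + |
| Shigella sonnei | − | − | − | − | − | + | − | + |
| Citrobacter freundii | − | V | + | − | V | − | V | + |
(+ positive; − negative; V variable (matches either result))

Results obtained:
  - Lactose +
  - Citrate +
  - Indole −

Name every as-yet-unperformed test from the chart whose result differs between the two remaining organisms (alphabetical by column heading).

MR, ODC, VP

Lactose +: excludes 7 organisms — 3 left.
Citrate +: excludes Escherichia coli — 2 left.
Indole −: all 2 remaining candidates are consistent.
Two candidates remain: Citrobacter freundii and Klebsiella aerogenes.
  VP: Citrobacter freundii −, Klebsiella aerogenes + — discriminates.
  Urease: V vs − — variable for at least one, does not separate.
  ODC: Citrobacter freundii −, Klebsiella aerogenes + — discriminates.
  arginine dihydrolase: V vs − — variable for at least one, does not separate.
  MR: Citrobacter freundii +, Klebsiella aerogenes − — discriminates.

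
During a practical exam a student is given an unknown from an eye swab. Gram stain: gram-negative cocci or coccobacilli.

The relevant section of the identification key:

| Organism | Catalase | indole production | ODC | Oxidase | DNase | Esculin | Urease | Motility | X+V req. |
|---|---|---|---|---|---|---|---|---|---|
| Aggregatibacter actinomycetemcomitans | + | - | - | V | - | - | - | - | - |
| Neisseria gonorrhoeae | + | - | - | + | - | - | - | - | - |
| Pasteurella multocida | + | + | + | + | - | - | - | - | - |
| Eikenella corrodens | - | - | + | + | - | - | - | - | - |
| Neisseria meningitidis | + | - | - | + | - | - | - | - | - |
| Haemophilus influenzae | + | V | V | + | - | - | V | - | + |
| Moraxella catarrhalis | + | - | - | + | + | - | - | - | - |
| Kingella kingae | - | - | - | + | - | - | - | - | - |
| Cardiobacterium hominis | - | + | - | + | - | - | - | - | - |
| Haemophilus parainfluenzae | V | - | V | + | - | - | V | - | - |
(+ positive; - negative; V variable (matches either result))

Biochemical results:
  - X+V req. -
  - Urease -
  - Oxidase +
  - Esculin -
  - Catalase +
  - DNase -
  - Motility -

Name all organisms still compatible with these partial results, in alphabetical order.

Aggregatibacter actinomycetemcomitans, Haemophilus parainfluenzae, Neisseria gonorrhoeae, Neisseria meningitidis, Pasteurella multocida

Catalase +: excludes Eikenella corrodens, Kingella kingae, Cardiobacterium hominis — 7 left.
Urease -: all 7 remaining candidates are consistent.
Esculin -: all 7 remaining candidates are consistent.
Motility -: all 7 remaining candidates are consistent.
X+V req. -: excludes Haemophilus influenzae — 6 left.
Oxidase +: all 6 remaining candidates are consistent.
DNase -: excludes Moraxella catarrhalis — 5 left.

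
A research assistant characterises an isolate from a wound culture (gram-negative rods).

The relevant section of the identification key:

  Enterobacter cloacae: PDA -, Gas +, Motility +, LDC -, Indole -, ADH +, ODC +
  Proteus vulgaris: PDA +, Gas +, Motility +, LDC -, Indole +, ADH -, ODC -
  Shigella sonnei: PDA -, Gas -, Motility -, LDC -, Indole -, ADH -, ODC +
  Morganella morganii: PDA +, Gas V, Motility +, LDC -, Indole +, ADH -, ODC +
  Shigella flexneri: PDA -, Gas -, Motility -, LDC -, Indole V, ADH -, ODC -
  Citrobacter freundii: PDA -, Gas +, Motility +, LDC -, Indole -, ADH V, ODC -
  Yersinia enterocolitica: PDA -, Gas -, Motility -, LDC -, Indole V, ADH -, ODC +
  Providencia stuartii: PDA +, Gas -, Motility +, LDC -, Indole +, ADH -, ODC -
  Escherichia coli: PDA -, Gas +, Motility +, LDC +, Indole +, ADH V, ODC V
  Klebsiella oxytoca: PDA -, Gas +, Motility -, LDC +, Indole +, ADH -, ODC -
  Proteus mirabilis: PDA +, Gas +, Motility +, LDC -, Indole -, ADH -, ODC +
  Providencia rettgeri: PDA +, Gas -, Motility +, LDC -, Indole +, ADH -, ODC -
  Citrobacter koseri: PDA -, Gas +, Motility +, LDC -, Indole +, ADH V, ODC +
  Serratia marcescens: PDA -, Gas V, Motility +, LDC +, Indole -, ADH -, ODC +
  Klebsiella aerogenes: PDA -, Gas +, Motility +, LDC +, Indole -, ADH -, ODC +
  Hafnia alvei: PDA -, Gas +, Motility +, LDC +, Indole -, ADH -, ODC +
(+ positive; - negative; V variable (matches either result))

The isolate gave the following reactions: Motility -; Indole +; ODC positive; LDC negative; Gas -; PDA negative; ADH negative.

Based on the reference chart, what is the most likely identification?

Yersinia enterocolitica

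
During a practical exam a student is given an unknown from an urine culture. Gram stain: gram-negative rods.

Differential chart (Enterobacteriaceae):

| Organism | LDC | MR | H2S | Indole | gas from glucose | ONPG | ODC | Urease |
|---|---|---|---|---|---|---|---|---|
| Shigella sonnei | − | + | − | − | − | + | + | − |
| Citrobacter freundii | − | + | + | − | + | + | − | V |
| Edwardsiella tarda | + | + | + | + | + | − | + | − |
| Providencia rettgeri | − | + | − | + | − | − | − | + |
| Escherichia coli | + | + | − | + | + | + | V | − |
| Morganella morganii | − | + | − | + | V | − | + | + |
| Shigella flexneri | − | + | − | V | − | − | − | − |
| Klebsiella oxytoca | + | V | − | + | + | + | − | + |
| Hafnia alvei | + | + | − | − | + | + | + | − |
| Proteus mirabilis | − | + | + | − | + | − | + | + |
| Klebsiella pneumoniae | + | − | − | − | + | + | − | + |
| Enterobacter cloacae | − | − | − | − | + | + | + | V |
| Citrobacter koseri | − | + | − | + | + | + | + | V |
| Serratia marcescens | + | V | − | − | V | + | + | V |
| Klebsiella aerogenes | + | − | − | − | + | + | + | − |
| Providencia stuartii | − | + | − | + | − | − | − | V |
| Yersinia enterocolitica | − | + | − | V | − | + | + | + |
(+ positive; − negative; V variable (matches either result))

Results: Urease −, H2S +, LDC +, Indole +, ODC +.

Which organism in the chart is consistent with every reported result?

H2S +: excludes 14 organisms — 3 left.
Indole +: excludes Citrobacter freundii, Proteus mirabilis — 1 left.
LDC +: the one remaining candidate is consistent.
ODC +: the one remaining candidate is consistent.
Urease −: the one remaining candidate is consistent.

Edwardsiella tarda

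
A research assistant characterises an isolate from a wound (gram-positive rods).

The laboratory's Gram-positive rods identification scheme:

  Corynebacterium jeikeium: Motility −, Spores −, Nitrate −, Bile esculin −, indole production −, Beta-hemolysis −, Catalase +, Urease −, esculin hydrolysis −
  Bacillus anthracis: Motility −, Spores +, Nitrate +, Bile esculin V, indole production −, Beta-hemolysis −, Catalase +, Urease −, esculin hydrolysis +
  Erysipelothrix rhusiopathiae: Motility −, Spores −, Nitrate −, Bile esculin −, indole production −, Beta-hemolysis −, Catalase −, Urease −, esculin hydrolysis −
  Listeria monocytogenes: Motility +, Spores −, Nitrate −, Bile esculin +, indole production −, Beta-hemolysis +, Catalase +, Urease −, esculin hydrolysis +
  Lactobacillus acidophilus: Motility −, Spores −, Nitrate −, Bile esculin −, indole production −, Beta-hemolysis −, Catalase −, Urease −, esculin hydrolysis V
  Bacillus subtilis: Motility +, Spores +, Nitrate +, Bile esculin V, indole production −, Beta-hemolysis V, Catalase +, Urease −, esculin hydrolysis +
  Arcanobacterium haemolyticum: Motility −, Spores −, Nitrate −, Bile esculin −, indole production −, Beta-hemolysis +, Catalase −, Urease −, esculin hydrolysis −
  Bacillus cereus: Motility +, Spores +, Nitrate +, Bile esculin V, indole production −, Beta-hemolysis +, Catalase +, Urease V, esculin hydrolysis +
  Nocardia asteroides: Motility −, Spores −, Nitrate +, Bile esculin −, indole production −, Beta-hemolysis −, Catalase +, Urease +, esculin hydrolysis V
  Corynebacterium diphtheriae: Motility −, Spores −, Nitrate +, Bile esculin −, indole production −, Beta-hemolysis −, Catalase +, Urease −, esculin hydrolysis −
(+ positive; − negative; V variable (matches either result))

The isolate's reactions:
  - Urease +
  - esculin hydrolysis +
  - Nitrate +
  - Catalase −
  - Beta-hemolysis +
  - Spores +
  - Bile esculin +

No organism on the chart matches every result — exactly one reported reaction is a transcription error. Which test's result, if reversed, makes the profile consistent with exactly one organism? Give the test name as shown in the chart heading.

As reported, no row in the chart matches all 7 reactions.
Reversing Catalase (to +) → unique match: Bacillus cereus.
Reversing Nitrate → still no organism matches.
Reversing Spores → still no organism matches.
Reversing esculin hydrolysis → still no organism matches.
Reversing Bile esculin → still no organism matches.
Reversing Urease → still no organism matches.
Reversing Beta-hemolysis → still no organism matches.

Catalase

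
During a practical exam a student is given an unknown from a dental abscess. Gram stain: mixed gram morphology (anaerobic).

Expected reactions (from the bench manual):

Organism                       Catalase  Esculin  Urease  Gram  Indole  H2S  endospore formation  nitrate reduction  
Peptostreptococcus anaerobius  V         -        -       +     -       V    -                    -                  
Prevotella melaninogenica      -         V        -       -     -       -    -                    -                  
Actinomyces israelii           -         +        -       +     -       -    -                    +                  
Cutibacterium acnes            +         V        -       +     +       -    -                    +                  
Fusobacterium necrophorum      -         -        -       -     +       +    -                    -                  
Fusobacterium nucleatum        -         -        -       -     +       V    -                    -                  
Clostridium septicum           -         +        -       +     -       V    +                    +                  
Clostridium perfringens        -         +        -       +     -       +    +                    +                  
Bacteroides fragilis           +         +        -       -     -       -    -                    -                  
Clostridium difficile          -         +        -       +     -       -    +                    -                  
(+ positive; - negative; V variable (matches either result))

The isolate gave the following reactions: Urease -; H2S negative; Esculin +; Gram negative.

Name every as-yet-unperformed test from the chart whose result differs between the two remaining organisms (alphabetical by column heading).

Esculin +: excludes Peptostreptococcus anaerobius, Fusobacterium necrophorum, Fusobacterium nucleatum — 7 left.
H2S -: excludes Clostridium perfringens — 6 left.
Urease -: all 6 remaining candidates are consistent.
Gram -: excludes Actinomyces israelii, Cutibacterium acnes, Clostridium septicum, Clostridium difficile — 2 left.
Two candidates remain: Bacteroides fragilis and Prevotella melaninogenica.
  Catalase: Bacteroides fragilis +, Prevotella melaninogenica - — discriminates.
  Indole: - vs - — same for both, does not separate.
  endospore formation: - vs - — same for both, does not separate.
  nitrate reduction: - vs - — same for both, does not separate.

Catalase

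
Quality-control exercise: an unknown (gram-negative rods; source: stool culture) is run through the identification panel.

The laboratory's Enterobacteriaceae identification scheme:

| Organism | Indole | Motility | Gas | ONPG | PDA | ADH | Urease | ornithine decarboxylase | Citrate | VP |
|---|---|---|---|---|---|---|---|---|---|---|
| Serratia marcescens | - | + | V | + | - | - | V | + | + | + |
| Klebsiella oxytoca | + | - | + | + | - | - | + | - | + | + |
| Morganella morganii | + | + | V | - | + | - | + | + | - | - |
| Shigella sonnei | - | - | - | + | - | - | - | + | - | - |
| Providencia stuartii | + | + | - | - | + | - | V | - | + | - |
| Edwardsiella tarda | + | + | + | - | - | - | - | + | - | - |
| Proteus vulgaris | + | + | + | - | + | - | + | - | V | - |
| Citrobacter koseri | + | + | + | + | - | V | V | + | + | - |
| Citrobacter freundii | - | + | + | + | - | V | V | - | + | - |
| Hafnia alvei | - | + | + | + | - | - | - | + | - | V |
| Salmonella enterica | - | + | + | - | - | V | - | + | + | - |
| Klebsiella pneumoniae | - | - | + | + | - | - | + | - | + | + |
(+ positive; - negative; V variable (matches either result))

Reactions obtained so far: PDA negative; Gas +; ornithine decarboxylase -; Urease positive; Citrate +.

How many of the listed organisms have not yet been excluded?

3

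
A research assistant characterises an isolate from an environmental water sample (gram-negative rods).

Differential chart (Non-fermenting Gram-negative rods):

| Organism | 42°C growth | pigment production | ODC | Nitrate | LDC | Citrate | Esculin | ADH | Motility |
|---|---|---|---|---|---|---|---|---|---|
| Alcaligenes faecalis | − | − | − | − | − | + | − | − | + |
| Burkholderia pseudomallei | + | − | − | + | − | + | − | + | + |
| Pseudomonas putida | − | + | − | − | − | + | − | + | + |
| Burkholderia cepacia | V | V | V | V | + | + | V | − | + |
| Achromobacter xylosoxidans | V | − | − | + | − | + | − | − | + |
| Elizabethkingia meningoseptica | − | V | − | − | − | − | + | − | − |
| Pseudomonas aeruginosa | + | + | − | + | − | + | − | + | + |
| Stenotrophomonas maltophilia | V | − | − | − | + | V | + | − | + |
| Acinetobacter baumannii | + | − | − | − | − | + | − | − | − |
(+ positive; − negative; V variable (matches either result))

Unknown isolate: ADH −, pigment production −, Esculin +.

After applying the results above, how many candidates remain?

pigment production −: excludes Pseudomonas putida, Pseudomonas aeruginosa — 7 left.
ADH −: excludes Burkholderia pseudomallei — 6 left.
Esculin +: excludes Alcaligenes faecalis, Achromobacter xylosoxidans, Acinetobacter baumannii — 3 left.
Still consistent: Burkholderia cepacia, Elizabethkingia meningoseptica, Stenotrophomonas maltophilia.

3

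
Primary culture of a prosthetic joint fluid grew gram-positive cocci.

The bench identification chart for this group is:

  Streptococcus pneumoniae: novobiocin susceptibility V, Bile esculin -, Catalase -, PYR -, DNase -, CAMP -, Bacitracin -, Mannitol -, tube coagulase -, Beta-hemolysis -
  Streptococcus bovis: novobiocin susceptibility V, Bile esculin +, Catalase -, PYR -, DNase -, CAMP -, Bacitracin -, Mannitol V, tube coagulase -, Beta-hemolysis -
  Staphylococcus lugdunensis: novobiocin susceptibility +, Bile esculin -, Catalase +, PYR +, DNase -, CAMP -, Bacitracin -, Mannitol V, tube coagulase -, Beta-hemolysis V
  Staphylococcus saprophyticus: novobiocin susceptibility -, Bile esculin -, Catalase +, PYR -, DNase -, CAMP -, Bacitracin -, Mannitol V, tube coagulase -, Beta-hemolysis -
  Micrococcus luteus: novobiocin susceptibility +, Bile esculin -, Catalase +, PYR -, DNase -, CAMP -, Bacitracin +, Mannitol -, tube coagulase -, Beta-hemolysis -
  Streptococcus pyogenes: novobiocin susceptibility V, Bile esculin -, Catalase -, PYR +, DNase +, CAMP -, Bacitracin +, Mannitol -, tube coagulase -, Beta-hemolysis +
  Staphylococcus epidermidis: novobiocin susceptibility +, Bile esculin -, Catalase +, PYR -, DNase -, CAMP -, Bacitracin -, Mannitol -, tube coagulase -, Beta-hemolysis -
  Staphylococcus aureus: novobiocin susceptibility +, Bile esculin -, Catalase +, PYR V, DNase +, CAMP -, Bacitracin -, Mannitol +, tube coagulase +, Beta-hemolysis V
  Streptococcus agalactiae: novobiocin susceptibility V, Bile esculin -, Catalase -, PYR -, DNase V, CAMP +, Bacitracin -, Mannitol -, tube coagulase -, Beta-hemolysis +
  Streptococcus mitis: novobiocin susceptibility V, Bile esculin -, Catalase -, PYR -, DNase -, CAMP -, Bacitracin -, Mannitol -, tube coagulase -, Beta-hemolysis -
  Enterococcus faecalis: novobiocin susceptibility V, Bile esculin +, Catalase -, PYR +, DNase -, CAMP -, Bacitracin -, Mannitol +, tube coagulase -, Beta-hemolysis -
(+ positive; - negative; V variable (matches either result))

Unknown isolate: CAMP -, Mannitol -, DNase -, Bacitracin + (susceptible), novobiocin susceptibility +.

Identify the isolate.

CAMP -: excludes Streptococcus agalactiae — 10 left.
Bacitracin +: excludes 8 organisms — 2 left.
novobiocin susceptibility +: all 2 remaining candidates are consistent.
Mannitol -: all 2 remaining candidates are consistent.
DNase -: excludes Streptococcus pyogenes — 1 left.

Micrococcus luteus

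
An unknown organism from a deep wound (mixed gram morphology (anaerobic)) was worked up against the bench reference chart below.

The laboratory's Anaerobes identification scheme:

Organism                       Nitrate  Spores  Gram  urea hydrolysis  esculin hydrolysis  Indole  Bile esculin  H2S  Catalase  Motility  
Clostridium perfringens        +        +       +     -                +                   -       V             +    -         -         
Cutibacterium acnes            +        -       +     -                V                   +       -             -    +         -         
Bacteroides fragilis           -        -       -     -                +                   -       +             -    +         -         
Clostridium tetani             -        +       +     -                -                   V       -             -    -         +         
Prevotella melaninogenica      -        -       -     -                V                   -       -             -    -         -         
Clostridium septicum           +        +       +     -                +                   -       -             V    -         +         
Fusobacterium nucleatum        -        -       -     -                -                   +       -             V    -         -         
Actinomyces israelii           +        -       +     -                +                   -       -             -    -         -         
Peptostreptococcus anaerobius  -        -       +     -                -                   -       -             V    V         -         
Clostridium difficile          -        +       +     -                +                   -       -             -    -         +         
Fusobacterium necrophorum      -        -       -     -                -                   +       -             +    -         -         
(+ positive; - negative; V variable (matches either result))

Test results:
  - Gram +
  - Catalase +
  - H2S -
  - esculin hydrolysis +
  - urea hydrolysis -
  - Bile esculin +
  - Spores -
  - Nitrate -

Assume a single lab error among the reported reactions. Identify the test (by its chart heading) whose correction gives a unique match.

Gram

As reported, no row in the chart matches all 8 reactions.
Reversing Bile esculin → still no organism matches.
Reversing Spores → still no organism matches.
Reversing H2S → still no organism matches.
Reversing Gram (to -) → unique match: Bacteroides fragilis.
Reversing urea hydrolysis → still no organism matches.
Reversing esculin hydrolysis → still no organism matches.
Reversing Nitrate → still no organism matches.
Reversing Catalase → still no organism matches.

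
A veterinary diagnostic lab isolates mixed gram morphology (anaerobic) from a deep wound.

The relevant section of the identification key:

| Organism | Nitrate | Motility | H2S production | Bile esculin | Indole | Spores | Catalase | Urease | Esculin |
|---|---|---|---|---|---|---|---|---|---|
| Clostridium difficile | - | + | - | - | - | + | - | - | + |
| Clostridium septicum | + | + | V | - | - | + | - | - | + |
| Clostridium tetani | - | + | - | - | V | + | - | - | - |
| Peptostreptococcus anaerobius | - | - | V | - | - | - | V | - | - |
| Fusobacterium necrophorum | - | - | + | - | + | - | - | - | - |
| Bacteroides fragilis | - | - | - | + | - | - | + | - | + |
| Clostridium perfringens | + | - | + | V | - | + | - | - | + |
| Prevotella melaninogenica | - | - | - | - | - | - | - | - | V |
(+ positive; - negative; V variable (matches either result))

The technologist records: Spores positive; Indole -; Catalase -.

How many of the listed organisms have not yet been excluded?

Spores +: excludes Peptostreptococcus anaerobius, Fusobacterium necrophorum, Bacteroides fragilis, Prevotella melaninogenica — 4 left.
Indole -: all 4 remaining candidates are consistent.
Catalase -: all 4 remaining candidates are consistent.
Still consistent: Clostridium difficile, Clostridium perfringens, Clostridium septicum, Clostridium tetani.

4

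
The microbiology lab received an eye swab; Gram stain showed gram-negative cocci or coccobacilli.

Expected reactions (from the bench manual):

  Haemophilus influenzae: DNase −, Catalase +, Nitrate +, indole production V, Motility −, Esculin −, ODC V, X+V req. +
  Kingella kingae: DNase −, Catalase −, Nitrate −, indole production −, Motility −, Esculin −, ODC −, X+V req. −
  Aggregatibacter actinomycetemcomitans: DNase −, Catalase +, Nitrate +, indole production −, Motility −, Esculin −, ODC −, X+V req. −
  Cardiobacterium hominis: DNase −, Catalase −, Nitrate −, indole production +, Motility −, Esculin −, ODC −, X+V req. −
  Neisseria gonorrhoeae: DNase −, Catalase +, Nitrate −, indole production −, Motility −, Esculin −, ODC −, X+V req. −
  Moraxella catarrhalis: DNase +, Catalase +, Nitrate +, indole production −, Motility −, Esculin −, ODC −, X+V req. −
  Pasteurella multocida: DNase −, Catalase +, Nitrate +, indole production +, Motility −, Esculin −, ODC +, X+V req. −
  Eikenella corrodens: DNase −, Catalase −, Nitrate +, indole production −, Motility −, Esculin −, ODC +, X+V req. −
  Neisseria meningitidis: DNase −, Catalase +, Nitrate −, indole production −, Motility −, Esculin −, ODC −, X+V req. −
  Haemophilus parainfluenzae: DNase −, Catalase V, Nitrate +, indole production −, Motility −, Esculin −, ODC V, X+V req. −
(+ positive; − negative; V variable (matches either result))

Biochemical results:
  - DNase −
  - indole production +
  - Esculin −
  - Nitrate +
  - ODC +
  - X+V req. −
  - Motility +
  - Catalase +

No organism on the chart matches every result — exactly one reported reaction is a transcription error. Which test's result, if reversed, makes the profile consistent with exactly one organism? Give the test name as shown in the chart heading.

Motility

As reported, no row in the chart matches all 8 reactions.
Reversing Nitrate → still no organism matches.
Reversing Esculin → still no organism matches.
Reversing indole production → still no organism matches.
Reversing DNase → still no organism matches.
Reversing X+V req. → still no organism matches.
Reversing Catalase → still no organism matches.
Reversing ODC → still no organism matches.
Reversing Motility (to −) → unique match: Pasteurella multocida.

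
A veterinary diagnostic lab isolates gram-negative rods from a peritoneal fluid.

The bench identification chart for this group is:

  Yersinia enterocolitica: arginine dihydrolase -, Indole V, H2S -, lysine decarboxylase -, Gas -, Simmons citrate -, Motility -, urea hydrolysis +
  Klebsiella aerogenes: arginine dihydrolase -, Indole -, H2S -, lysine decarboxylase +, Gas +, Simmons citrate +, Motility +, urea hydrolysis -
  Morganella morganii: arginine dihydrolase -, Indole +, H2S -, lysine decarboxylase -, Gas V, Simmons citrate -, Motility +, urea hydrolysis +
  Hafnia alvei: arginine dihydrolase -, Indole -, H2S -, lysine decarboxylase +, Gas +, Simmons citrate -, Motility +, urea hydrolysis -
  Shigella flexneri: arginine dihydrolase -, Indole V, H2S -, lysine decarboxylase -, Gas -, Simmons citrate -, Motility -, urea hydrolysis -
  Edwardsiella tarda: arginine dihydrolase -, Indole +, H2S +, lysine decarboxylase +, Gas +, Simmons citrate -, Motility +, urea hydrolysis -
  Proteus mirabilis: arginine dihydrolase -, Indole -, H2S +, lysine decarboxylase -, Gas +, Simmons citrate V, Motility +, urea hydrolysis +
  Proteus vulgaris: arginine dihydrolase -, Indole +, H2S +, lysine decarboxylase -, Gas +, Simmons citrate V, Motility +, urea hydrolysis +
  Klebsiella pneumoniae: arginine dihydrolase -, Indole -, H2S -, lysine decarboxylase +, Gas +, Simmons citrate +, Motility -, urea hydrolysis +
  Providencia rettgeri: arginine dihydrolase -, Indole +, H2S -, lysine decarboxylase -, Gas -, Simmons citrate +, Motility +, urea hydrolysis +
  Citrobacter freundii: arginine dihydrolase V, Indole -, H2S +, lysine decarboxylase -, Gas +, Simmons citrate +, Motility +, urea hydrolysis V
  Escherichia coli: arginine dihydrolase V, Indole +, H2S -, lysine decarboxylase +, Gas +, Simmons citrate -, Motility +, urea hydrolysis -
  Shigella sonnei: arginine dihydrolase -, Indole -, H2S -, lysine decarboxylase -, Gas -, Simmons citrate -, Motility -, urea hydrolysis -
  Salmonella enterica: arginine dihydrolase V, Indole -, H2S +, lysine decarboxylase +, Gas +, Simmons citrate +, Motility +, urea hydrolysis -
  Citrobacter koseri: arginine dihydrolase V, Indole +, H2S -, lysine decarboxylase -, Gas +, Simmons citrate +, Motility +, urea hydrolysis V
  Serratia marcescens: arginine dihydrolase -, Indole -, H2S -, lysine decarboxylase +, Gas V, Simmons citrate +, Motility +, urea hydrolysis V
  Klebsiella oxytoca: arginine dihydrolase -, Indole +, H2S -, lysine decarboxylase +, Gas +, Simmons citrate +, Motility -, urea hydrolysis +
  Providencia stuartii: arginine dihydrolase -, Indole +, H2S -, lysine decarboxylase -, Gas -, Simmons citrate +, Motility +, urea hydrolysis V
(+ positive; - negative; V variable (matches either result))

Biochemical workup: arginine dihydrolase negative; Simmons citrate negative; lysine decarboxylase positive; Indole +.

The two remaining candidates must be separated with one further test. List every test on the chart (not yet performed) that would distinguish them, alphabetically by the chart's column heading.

H2S

Indole +: excludes 8 organisms — 10 left.
arginine dihydrolase -: all 10 remaining candidates are consistent.
Simmons citrate -: excludes Providencia rettgeri, Citrobacter koseri, Klebsiella oxytoca, Providencia stuartii — 6 left.
lysine decarboxylase +: excludes Yersinia enterocolitica, Morganella morganii, Shigella flexneri, Proteus vulgaris — 2 left.
Two candidates remain: Edwardsiella tarda and Escherichia coli.
  H2S: Edwardsiella tarda +, Escherichia coli - — discriminates.
  Gas: + vs + — same for both, does not separate.
  Motility: + vs + — same for both, does not separate.
  urea hydrolysis: - vs - — same for both, does not separate.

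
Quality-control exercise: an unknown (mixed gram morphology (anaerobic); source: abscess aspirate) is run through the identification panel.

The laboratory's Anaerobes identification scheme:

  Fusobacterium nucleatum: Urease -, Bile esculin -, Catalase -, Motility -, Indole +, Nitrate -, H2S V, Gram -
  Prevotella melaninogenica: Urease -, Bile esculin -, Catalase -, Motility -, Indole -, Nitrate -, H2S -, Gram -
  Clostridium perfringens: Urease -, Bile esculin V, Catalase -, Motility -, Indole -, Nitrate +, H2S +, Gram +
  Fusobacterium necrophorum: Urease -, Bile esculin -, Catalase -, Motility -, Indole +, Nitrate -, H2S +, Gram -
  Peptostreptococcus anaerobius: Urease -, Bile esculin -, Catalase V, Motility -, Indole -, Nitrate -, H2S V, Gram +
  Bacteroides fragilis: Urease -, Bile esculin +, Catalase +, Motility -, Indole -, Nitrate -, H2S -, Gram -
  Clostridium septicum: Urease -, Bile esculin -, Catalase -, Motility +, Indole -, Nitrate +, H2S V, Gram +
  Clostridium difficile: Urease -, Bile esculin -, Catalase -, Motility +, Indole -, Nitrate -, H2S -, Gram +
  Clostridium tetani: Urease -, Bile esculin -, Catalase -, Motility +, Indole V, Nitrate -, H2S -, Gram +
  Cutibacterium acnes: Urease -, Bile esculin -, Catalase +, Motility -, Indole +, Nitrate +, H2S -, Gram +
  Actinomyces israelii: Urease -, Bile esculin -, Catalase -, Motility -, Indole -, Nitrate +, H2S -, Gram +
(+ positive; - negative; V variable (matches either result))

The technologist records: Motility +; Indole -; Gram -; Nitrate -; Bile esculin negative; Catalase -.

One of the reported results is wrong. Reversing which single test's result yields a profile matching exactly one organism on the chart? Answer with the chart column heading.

Motility

As reported, no row in the chart matches all 6 reactions.
Reversing Catalase → still no organism matches.
Reversing Motility (to -) → unique match: Prevotella melaninogenica.
Reversing Indole → still no organism matches.
Reversing Bile esculin → still no organism matches.
Reversing Gram → 2 organisms match (not unique).
Reversing Nitrate → still no organism matches.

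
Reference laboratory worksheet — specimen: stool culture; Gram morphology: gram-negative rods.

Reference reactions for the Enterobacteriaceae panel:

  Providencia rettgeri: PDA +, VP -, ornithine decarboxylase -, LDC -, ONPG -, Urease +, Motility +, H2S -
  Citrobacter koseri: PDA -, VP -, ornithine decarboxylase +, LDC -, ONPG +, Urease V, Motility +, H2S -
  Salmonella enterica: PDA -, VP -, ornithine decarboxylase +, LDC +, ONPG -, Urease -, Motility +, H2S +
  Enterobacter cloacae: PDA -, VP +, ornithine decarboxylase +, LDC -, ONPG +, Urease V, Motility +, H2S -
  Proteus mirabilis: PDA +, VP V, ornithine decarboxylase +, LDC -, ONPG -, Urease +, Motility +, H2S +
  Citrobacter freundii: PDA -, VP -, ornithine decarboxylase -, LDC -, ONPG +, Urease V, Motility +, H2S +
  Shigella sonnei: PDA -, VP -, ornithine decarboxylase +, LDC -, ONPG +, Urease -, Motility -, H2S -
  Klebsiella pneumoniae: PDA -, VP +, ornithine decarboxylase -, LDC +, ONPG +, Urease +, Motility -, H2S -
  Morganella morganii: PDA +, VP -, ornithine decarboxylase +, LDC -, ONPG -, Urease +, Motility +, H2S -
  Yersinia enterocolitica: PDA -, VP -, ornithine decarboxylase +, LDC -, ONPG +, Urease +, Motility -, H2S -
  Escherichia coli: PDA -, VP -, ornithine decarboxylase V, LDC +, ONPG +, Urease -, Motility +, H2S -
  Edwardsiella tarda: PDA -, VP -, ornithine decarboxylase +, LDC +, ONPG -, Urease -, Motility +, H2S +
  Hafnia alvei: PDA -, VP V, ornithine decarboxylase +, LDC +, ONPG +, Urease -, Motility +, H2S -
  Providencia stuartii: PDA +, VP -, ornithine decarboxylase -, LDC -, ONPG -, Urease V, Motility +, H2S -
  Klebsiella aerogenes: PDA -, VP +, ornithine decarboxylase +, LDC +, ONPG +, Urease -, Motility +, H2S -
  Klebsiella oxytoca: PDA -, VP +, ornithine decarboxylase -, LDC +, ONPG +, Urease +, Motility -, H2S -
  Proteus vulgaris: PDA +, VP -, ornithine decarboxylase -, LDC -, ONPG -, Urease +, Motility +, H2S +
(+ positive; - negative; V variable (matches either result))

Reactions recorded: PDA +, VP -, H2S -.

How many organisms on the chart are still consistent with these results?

3

PDA +: excludes 12 organisms — 5 left.
H2S -: excludes Proteus mirabilis, Proteus vulgaris — 3 left.
VP -: all 3 remaining candidates are consistent.
Still consistent: Morganella morganii, Providencia rettgeri, Providencia stuartii.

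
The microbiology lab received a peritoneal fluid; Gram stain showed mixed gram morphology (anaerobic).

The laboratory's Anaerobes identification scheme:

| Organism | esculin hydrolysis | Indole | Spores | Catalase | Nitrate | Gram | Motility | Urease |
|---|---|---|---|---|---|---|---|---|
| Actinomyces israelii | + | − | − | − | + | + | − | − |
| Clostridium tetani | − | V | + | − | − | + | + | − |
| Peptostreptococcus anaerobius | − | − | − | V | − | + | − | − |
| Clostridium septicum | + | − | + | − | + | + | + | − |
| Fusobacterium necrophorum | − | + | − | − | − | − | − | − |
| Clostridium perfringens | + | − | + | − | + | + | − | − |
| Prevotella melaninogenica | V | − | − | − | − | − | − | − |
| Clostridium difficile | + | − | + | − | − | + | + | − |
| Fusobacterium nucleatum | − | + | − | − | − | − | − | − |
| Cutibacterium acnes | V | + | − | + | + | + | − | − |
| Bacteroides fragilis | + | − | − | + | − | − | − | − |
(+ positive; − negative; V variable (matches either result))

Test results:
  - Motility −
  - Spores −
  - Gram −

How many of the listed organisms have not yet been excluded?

Spores −: excludes Clostridium tetani, Clostridium septicum, Clostridium perfringens, Clostridium difficile — 7 left.
Motility −: all 7 remaining candidates are consistent.
Gram −: excludes Actinomyces israelii, Peptostreptococcus anaerobius, Cutibacterium acnes — 4 left.
Still consistent: Bacteroides fragilis, Fusobacterium necrophorum, Fusobacterium nucleatum, Prevotella melaninogenica.

4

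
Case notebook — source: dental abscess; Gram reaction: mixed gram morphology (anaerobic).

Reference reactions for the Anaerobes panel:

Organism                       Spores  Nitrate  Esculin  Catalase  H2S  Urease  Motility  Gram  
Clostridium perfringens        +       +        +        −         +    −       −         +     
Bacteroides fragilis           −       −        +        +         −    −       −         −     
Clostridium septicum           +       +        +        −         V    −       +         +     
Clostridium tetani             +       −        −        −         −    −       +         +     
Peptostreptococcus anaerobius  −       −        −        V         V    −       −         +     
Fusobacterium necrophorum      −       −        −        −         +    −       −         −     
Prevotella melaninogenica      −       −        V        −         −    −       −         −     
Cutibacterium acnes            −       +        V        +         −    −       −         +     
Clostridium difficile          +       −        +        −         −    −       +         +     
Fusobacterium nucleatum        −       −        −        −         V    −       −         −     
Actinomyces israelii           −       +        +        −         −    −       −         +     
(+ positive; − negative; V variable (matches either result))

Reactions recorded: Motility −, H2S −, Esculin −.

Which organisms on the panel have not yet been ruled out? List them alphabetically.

Esculin −: excludes 5 organisms — 6 left.
Motility −: excludes Clostridium tetani — 5 left.
H2S −: excludes Fusobacterium necrophorum — 4 left.

Cutibacterium acnes, Fusobacterium nucleatum, Peptostreptococcus anaerobius, Prevotella melaninogenica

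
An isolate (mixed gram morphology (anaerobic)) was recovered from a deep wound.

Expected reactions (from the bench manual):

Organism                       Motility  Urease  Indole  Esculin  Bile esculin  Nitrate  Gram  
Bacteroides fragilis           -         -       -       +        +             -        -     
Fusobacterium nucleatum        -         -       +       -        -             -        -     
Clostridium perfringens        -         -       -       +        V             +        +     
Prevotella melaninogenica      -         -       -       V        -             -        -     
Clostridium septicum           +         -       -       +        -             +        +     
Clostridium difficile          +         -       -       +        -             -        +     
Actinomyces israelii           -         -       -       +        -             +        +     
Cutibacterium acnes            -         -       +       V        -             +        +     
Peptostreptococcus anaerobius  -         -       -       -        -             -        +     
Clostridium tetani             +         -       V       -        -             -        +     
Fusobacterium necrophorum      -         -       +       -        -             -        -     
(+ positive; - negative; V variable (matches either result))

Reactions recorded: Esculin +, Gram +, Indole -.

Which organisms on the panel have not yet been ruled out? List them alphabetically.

Actinomyces israelii, Clostridium difficile, Clostridium perfringens, Clostridium septicum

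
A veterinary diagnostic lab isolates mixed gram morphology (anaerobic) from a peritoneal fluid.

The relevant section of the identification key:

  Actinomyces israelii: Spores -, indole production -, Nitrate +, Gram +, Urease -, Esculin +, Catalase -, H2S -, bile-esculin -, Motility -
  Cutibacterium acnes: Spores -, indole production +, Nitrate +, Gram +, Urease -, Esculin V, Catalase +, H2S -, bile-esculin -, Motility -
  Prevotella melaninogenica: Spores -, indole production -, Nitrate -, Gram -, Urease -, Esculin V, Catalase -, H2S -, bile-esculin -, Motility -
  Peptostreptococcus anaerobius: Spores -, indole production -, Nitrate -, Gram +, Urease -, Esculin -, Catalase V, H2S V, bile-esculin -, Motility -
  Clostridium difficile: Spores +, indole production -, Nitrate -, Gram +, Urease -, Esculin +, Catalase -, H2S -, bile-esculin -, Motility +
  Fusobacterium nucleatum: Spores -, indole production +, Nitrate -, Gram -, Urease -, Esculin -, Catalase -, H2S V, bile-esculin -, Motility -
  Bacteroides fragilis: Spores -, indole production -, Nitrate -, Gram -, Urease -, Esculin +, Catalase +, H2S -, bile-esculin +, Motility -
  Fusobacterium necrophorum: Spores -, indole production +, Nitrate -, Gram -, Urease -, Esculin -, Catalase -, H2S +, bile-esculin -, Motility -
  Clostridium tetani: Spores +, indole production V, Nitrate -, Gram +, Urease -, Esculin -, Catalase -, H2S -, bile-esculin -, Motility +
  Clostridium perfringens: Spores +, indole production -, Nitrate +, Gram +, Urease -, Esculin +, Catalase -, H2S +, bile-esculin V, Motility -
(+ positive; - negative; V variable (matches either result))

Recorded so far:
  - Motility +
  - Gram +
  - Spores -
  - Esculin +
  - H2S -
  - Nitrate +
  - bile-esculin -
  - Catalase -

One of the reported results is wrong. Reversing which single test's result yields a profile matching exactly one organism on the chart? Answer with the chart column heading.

As reported, no row in the chart matches all 8 reactions.
Reversing Motility (to -) → unique match: Actinomyces israelii.
Reversing Esculin → still no organism matches.
Reversing Spores → still no organism matches.
Reversing Nitrate → still no organism matches.
Reversing Gram → still no organism matches.
Reversing Catalase → still no organism matches.
Reversing bile-esculin → still no organism matches.
Reversing H2S → still no organism matches.

Motility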